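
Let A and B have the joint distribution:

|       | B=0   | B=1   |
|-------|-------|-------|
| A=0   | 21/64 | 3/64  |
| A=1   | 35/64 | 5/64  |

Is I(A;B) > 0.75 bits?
Marginal P(A) (row sums):
  P(A=0) = 21/64 + 3/64 = 3/8
  P(A=1) = 35/64 + 5/64 = 5/8
Marginal P(B) (column sums):
  P(B=0) = 21/64 + 35/64 = 7/8
  P(B=1) = 3/64 + 5/64 = 1/8

H(A) = -[(3/8)·log₂(3/8) + (5/8)·log₂(5/8)]
  = 0.5306 + 0.4238
  = 0.9544 bits
H(B) = -[(7/8)·log₂(7/8) + (1/8)·log₂(1/8)]
  = 0.1686 + 0.3750
  = 0.5436 bits
H(A,B) = -[(21/64)·log₂(21/64) + (3/64)·log₂(3/64) + (35/64)·log₂(35/64) + (5/64)·log₂(5/64)]
  = 0.5275 + 0.2070 + 0.4762 + 0.2873
  = 1.4980 bits

I(A;B) = H(A) + H(B) - H(A,B)
  = 0.9544 + 0.5436 - 1.4980
  = 0.0000 bits

No. I(A;B) = 0.0000 bits, which is ≤ 0.75 bits.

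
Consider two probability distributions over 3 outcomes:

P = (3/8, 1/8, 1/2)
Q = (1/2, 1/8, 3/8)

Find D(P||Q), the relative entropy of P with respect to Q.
D(P||Q) = Σ P(i) log₂(P(i)/Q(i))
  i=0: (3/8) × log₂((3/8)/(1/2)) = (3/8) × log₂(3/4) = -0.1556
  i=1: (1/8) × log₂((1/8)/(1/8)) = (1/8) × log₂(1) = 0.0000
  i=2: (1/2) × log₂((1/2)/(3/8)) = (1/2) × log₂(4/3) = 0.2075
D(P||Q) = -0.1556 + 0.0000 + 0.2075
  = 0.0519 bits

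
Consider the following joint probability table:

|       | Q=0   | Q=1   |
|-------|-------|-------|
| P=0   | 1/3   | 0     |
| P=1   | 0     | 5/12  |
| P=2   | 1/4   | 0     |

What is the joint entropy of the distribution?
H(P,Q) = -Σ P(P,Q) log₂ P(P,Q), summed over the non-zero cells:
H(P,Q) = -[(1/3)·log₂(1/3) + (5/12)·log₂(5/12) + (1/4)·log₂(1/4)]
  = 0.5283 + 0.5263 + 0.5000
  = 1.5546 bits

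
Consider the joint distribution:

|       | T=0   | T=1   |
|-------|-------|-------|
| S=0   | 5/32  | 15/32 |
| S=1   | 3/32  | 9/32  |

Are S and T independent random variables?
Marginal P(S) (row sums):
  P(S=0) = 5/32 + 15/32 = 5/8
  P(S=1) = 3/32 + 9/32 = 3/8
Marginal P(T) (column sums):
  P(T=0) = 5/32 + 3/32 = 1/4
  P(T=1) = 15/32 + 9/32 = 3/4

S and T are independent iff P(S=i,T=j) = P(S=i)·P(T=j) for every cell.
  P(S=0)·P(T=0) = 5/8 × 1/4 = 5/32 = P(S=0,T=0) ✓
  P(S=0)·P(T=1) = 5/8 × 3/4 = 15/32 = P(S=0,T=1) ✓
  P(S=1)·P(T=0) = 3/8 × 1/4 = 3/32 = P(S=1,T=0) ✓
  P(S=1)·P(T=1) = 3/8 × 3/4 = 9/32 = P(S=1,T=1) ✓

Yes, S and T are independent: every cell factors, so I(S;T) = 0 bits.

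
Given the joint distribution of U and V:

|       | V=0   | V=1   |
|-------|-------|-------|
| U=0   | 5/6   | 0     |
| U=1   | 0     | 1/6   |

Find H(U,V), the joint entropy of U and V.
H(U,V) = -Σ P(U,V) log₂ P(U,V), summed over the non-zero cells:
H(U,V) = -[(5/6)·log₂(5/6) + (1/6)·log₂(1/6)]
  = 0.2192 + 0.4308
  = 0.6500 bits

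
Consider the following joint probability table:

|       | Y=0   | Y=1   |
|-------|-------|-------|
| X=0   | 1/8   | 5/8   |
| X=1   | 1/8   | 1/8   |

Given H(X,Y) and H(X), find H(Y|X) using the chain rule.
From the chain rule: H(X,Y) = H(X) + H(Y|X)
Therefore: H(Y|X) = H(X,Y) - H(X)

H(X,Y) = -[(1/8)·log₂(1/8) + (5/8)·log₂(5/8) + (1/8)·log₂(1/8) + (1/8)·log₂(1/8)]
  = 0.3750 + 0.4238 + 0.3750 + 0.3750
  = 1.5488 bits
Marginal P(X) (row sums):
  P(X=0) = 1/8 + 5/8 = 3/4
  P(X=1) = 1/8 + 1/8 = 1/4
H(X) = -[(3/4)·log₂(3/4) + (1/4)·log₂(1/4)]
  = 0.3113 + 0.5000
  = 0.8113 bits

H(Y|X) = 1.5488 - 0.8113 = 0.7375 bits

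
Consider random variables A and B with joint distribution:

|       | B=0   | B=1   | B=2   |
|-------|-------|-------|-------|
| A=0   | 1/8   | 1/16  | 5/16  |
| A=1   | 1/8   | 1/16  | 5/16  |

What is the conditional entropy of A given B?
Marginal P(B) (column sums):
  P(B=0) = 1/8 + 1/8 = 1/4
  P(B=1) = 1/16 + 1/16 = 1/8
  P(B=2) = 5/16 + 5/16 = 5/8

H(A|B) = -Σ P(A,B)·log₂ P(A|B), where P(A|B) = P(A,B) / P(B)
  (A=0,B=0): P(A|B) = (1/8)/(1/4) = 1/2;  -(1/8)·log₂(1/2) = 0.1250
  (A=0,B=1): P(A|B) = (1/16)/(1/8) = 1/2;  -(1/16)·log₂(1/2) = 0.0625
  (A=0,B=2): P(A|B) = (5/16)/(5/8) = 1/2;  -(5/16)·log₂(1/2) = 0.3125
  (A=1,B=0): P(A|B) = (1/8)/(1/4) = 1/2;  -(1/8)·log₂(1/2) = 0.1250
  (A=1,B=1): P(A|B) = (1/16)/(1/8) = 1/2;  -(1/16)·log₂(1/2) = 0.0625
  (A=1,B=2): P(A|B) = (5/16)/(5/8) = 1/2;  -(5/16)·log₂(1/2) = 0.3125
H(A|B) = 0.1250 + 0.0625 + 0.3125 + 0.1250 + 0.0625 + 0.3125
  = 1.0000 bits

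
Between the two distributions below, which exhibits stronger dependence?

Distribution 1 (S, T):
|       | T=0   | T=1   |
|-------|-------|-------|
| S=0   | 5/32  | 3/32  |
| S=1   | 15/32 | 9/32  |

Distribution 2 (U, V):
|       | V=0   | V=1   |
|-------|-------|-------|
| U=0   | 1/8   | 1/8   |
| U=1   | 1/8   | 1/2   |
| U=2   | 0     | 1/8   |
Distribution 1 (S, T):
Marginal P(S) (row sums):
  P(S=0) = 5/32 + 3/32 = 1/4
  P(S=1) = 15/32 + 9/32 = 3/4
Marginal P(T) (column sums):
  P(T=0) = 5/32 + 15/32 = 5/8
  P(T=1) = 3/32 + 9/32 = 3/8

H(S) = -[(1/4)·log₂(1/4) + (3/4)·log₂(3/4)]
  = 0.5000 + 0.3113
  = 0.8113 bits
H(T) = -[(5/8)·log₂(5/8) + (3/8)·log₂(3/8)]
  = 0.4238 + 0.5306
  = 0.9544 bits
H(S,T) = -[(5/32)·log₂(5/32) + (3/32)·log₂(3/32) + (15/32)·log₂(15/32) + (9/32)·log₂(9/32)]
  = 0.4184 + 0.3202 + 0.5124 + 0.5147
  = 1.7657 bits

I(S;T) = H(S) + H(T) - H(S,T)
  = 0.8113 + 0.9544 - 1.7657
  = 0.0000 bits

Distribution 2 (U, V):
Marginal P(U) (row sums):
  P(U=0) = 1/8 + 1/8 = 1/4
  P(U=1) = 1/8 + 1/2 = 5/8
  P(U=2) = 0 + 1/8 = 1/8
Marginal P(V) (column sums):
  P(V=0) = 1/8 + 1/8 + 0 = 1/4
  P(V=1) = 1/8 + 1/2 + 1/8 = 3/4

H(U) = -[(1/4)·log₂(1/4) + (5/8)·log₂(5/8) + (1/8)·log₂(1/8)]
  = 0.5000 + 0.4238 + 0.3750
  = 1.2988 bits
H(V) = -[(1/4)·log₂(1/4) + (3/4)·log₂(3/4)]
  = 0.5000 + 0.3113
  = 0.8113 bits
H(U,V) = -[(1/8)·log₂(1/8) + (1/8)·log₂(1/8) + (1/8)·log₂(1/8) + (1/2)·log₂(1/2) + (1/8)·log₂(1/8)]
  = 0.3750 + 0.3750 + 0.3750 + 0.5000 + 0.3750
  = 2.0000 bits

I(U;V) = H(U) + H(V) - H(U,V)
  = 1.2988 + 0.8113 - 2.0000
  = 0.1101 bits

I(U;V) = 0.1101 bits > I(S;T) = 0.0000 bits, so (U, V) has the higher mutual information (stronger dependence).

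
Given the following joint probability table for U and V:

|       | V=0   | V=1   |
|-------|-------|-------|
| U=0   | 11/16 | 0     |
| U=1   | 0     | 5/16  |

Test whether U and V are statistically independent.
Marginal P(U) (row sums):
  P(U=0) = 11/16 + 0 = 11/16
  P(U=1) = 0 + 5/16 = 5/16
Marginal P(V) (column sums):
  P(V=0) = 11/16 + 0 = 11/16
  P(V=1) = 0 + 5/16 = 5/16

U and V are independent iff P(U=i,V=j) = P(U=i)·P(V=j) for every cell.
  P(U=0)·P(V=0) = 11/16 × 11/16 = 121/256, but P(U=0,V=0) = 11/16 ✗

No, U and V are not independent. Quantitatively, I(U;V) > 0:

H(U) = -[(11/16)·log₂(11/16) + (5/16)·log₂(5/16)]
  = 0.3716 + 0.5244
  = 0.8960 bits
H(V) = -[(11/16)·log₂(11/16) + (5/16)·log₂(5/16)]
  = 0.3716 + 0.5244
  = 0.8960 bits
H(U,V) = -[(11/16)·log₂(11/16) + (5/16)·log₂(5/16)]
  = 0.3716 + 0.5244
  = 0.8960 bits
I(U;V) = H(U) + H(V) - H(U,V) = 0.8960 + 0.8960 - 0.8960 = 0.8960 bits > 0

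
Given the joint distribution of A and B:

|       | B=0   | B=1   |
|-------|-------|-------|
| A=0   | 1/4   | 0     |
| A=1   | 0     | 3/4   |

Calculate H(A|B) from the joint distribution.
Marginal P(B) (column sums):
  P(B=0) = 1/4 + 0 = 1/4
  P(B=1) = 0 + 3/4 = 3/4

H(A|B) = -Σ P(A,B)·log₂ P(A|B), where P(A|B) = P(A,B) / P(B)
  (cells with P(A,B) = 0 contribute 0)
  (A=0,B=0): P(A|B) = (1/4)/(1/4) = 1;  -(1/4)·log₂(1) = 0.0000
  (A=1,B=1): P(A|B) = (3/4)/(3/4) = 1;  -(3/4)·log₂(1) = 0.0000
H(A|B) = 0.0000 + 0.0000
  = 0.0000 bits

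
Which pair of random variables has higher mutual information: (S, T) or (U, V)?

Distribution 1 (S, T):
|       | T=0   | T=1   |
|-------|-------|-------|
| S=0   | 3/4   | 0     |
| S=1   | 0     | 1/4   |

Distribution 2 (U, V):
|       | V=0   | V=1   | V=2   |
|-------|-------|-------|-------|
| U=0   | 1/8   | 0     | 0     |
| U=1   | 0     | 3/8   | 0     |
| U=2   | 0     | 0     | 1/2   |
Distribution 1 (S, T):
Marginal P(S) (row sums):
  P(S=0) = 3/4 + 0 = 3/4
  P(S=1) = 0 + 1/4 = 1/4
Marginal P(T) (column sums):
  P(T=0) = 3/4 + 0 = 3/4
  P(T=1) = 0 + 1/4 = 1/4

H(S) = -[(3/4)·log₂(3/4) + (1/4)·log₂(1/4)]
  = 0.3113 + 0.5000
  = 0.8113 bits
H(T) = -[(3/4)·log₂(3/4) + (1/4)·log₂(1/4)]
  = 0.3113 + 0.5000
  = 0.8113 bits
H(S,T) = -[(3/4)·log₂(3/4) + (1/4)·log₂(1/4)]
  = 0.3113 + 0.5000
  = 0.8113 bits

I(S;T) = H(S) + H(T) - H(S,T)
  = 0.8113 + 0.8113 - 0.8113
  = 0.8113 bits

Distribution 2 (U, V):
Marginal P(U) (row sums):
  P(U=0) = 1/8 + 0 + 0 = 1/8
  P(U=1) = 0 + 3/8 + 0 = 3/8
  P(U=2) = 0 + 0 + 1/2 = 1/2
Marginal P(V) (column sums):
  P(V=0) = 1/8 + 0 + 0 = 1/8
  P(V=1) = 0 + 3/8 + 0 = 3/8
  P(V=2) = 0 + 0 + 1/2 = 1/2

H(U) = -[(1/8)·log₂(1/8) + (3/8)·log₂(3/8) + (1/2)·log₂(1/2)]
  = 0.3750 + 0.5306 + 0.5000
  = 1.4056 bits
H(V) = -[(1/8)·log₂(1/8) + (3/8)·log₂(3/8) + (1/2)·log₂(1/2)]
  = 0.3750 + 0.5306 + 0.5000
  = 1.4056 bits
H(U,V) = -[(1/8)·log₂(1/8) + (3/8)·log₂(3/8) + (1/2)·log₂(1/2)]
  = 0.3750 + 0.5306 + 0.5000
  = 1.4056 bits

I(U;V) = H(U) + H(V) - H(U,V)
  = 1.4056 + 1.4056 - 1.4056
  = 1.4056 bits

I(U;V) = 1.4056 bits > I(S;T) = 0.8113 bits, so (U, V) has the higher mutual information (stronger dependence).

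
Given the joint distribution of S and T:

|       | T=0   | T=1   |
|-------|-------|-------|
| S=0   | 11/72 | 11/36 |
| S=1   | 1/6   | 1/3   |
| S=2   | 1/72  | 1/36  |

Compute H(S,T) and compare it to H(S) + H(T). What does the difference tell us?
Marginal P(S) (row sums):
  P(S=0) = 11/72 + 11/36 = 11/24
  P(S=1) = 1/6 + 1/3 = 1/2
  P(S=2) = 1/72 + 1/36 = 1/24
Marginal P(T) (column sums):
  P(T=0) = 11/72 + 1/6 + 1/72 = 1/3
  P(T=1) = 11/36 + 1/3 + 1/36 = 2/3

H(S,T) = -[(11/72)·log₂(11/72) + (11/36)·log₂(11/36) + (1/6)·log₂(1/6) + (1/3)·log₂(1/3) + (1/72)·log₂(1/72) + (1/36)·log₂(1/36)]
  = 0.4141 + 0.5227 + 0.4308 + 0.5283 + 0.0857 + 0.1436
  = 2.1252 bits
H(S) = -[(11/24)·log₂(11/24) + (1/2)·log₂(1/2) + (1/24)·log₂(1/24)]
  = 0.5159 + 0.5000 + 0.1910
  = 1.2069 bits
H(T) = -[(1/3)·log₂(1/3) + (2/3)·log₂(2/3)]
  = 0.5283 + 0.3900
  = 0.9183 bits

H(S) + H(T) = 1.2069 + 0.9183 = 2.1252 bits
Difference: H(S) + H(T) - H(S,T) = 2.1252 - 2.1252 = 0.0000 bits = I(S;T)

The difference is the mutual information; it is 0 here, so S and T are independent (the joint entropy equals the sum of the marginal entropies).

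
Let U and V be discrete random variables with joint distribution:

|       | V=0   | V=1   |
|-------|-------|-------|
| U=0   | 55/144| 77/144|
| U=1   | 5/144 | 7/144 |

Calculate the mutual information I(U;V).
Marginal P(U) (row sums):
  P(U=0) = 55/144 + 77/144 = 11/12
  P(U=1) = 5/144 + 7/144 = 1/12
Marginal P(V) (column sums):
  P(V=0) = 55/144 + 5/144 = 5/12
  P(V=1) = 77/144 + 7/144 = 7/12

H(U) = -[(11/12)·log₂(11/12) + (1/12)·log₂(1/12)]
  = 0.1151 + 0.2987
  = 0.4138 bits
H(V) = -[(5/12)·log₂(5/12) + (7/12)·log₂(7/12)]
  = 0.5263 + 0.4536
  = 0.9799 bits
H(U,V) = -[(55/144)·log₂(55/144) + (77/144)·log₂(77/144) + (5/144)·log₂(5/144) + (7/144)·log₂(7/144)]
  = 0.5304 + 0.4829 + 0.1683 + 0.2121
  = 1.3937 bits

I(U;V) = H(U) + H(V) - H(U,V)
  = 0.4138 + 0.9799 - 1.3937
  = 0.0000 bits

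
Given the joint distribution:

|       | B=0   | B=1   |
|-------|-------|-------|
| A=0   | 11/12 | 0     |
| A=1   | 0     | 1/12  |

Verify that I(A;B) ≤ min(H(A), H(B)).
Marginal P(A) (row sums):
  P(A=0) = 11/12 + 0 = 11/12
  P(A=1) = 0 + 1/12 = 1/12
Marginal P(B) (column sums):
  P(B=0) = 11/12 + 0 = 11/12
  P(B=1) = 0 + 1/12 = 1/12

H(A) = -[(11/12)·log₂(11/12) + (1/12)·log₂(1/12)]
  = 0.1151 + 0.2987
  = 0.4138 bits
H(B) = -[(11/12)·log₂(11/12) + (1/12)·log₂(1/12)]
  = 0.1151 + 0.2987
  = 0.4138 bits
H(A,B) = -[(11/12)·log₂(11/12) + (1/12)·log₂(1/12)]
  = 0.1151 + 0.2987
  = 0.4138 bits

I(A;B) = H(A) + H(B) - H(A,B)
  = 0.4138 + 0.4138 - 0.4138
  = 0.4138 bits

min(H(A), H(B)) = min(0.4138, 0.4138) = 0.4138 bits
Since 0.4138 ≤ 0.4138, the bound is satisfied ✓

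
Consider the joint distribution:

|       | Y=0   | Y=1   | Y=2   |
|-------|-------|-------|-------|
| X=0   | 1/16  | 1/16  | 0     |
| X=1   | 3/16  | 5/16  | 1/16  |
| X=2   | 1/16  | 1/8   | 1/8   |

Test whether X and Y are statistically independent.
Marginal P(X) (row sums):
  P(X=0) = 1/16 + 1/16 + 0 = 1/8
  P(X=1) = 3/16 + 5/16 + 1/16 = 9/16
  P(X=2) = 1/16 + 1/8 + 1/8 = 5/16
Marginal P(Y) (column sums):
  P(Y=0) = 1/16 + 3/16 + 1/16 = 5/16
  P(Y=1) = 1/16 + 5/16 + 1/8 = 1/2
  P(Y=2) = 0 + 1/16 + 1/8 = 3/16

X and Y are independent iff P(X=i,Y=j) = P(X=i)·P(Y=j) for every cell.
  P(X=0)·P(Y=0) = 1/8 × 5/16 = 5/128, but P(X=0,Y=0) = 1/16 ✗

No, X and Y are not independent. Quantitatively, I(X;Y) > 0:

H(X) = -[(1/8)·log₂(1/8) + (9/16)·log₂(9/16) + (5/16)·log₂(5/16)]
  = 0.3750 + 0.4669 + 0.5244
  = 1.3663 bits
H(Y) = -[(5/16)·log₂(5/16) + (1/2)·log₂(1/2) + (3/16)·log₂(3/16)]
  = 0.5244 + 0.5000 + 0.4528
  = 1.4772 bits
H(X,Y) = -[(1/16)·log₂(1/16) + (1/16)·log₂(1/16) + (3/16)·log₂(3/16) + (5/16)·log₂(5/16) + (1/16)·log₂(1/16) + (1/16)·log₂(1/16) + (1/8)·log₂(1/8) + (1/8)·log₂(1/8)]
  = 0.2500 + 0.2500 + 0.4528 + 0.5244 + 0.2500 + 0.2500 + 0.3750 + 0.3750
  = 2.7272 bits
I(X;Y) = H(X) + H(Y) - H(X,Y) = 1.3663 + 1.4772 - 2.7272 = 0.1163 bits > 0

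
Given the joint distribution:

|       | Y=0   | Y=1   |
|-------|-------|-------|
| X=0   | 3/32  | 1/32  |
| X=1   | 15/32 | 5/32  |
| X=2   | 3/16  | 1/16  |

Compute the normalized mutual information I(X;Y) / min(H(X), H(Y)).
Marginal P(X) (row sums):
  P(X=0) = 3/32 + 1/32 = 1/8
  P(X=1) = 15/32 + 5/32 = 5/8
  P(X=2) = 3/16 + 1/16 = 1/4
Marginal P(Y) (column sums):
  P(Y=0) = 3/32 + 15/32 + 3/16 = 3/4
  P(Y=1) = 1/32 + 5/32 + 1/16 = 1/4

H(X) = -[(1/8)·log₂(1/8) + (5/8)·log₂(5/8) + (1/4)·log₂(1/4)]
  = 0.3750 + 0.4238 + 0.5000
  = 1.2988 bits
H(Y) = -[(3/4)·log₂(3/4) + (1/4)·log₂(1/4)]
  = 0.3113 + 0.5000
  = 0.8113 bits
H(X,Y) = -[(3/32)·log₂(3/32) + (1/32)·log₂(1/32) + (15/32)·log₂(15/32) + (5/32)·log₂(5/32) + (3/16)·log₂(3/16) + (1/16)·log₂(1/16)]
  = 0.3202 + 0.1563 + 0.5124 + 0.4184 + 0.4528 + 0.2500
  = 2.1101 bits

I(X;Y) = H(X) + H(Y) - H(X,Y)
  = 1.2988 + 0.8113 - 2.1101
  = 0.0000 bits

min(H(X), H(Y)) = min(1.2988, 0.8113) = 0.8113 bits
Normalized MI = 0.0000 / 0.8113 = 0.0000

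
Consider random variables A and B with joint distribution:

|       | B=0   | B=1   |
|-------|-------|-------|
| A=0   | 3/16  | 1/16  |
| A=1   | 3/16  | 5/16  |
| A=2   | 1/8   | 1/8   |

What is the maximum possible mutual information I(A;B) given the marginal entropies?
The upper bound on mutual information is I(A;B) ≤ min(H(A), H(B)).

Marginal P(A) (row sums):
  P(A=0) = 3/16 + 1/16 = 1/4
  P(A=1) = 3/16 + 5/16 = 1/2
  P(A=2) = 1/8 + 1/8 = 1/4
Marginal P(B) (column sums):
  P(B=0) = 3/16 + 3/16 + 1/8 = 1/2
  P(B=1) = 1/16 + 5/16 + 1/8 = 1/2

H(A) = -[(1/4)·log₂(1/4) + (1/2)·log₂(1/2) + (1/4)·log₂(1/4)]
  = 0.5000 + 0.5000 + 0.5000
  = 1.5000 bits
H(B) = -[(1/2)·log₂(1/2) + (1/2)·log₂(1/2)]
  = 0.5000 + 0.5000
  = 1.0000 bits

Maximum possible I(A;B) = min(1.5000, 1.0000) = 1.0000 bits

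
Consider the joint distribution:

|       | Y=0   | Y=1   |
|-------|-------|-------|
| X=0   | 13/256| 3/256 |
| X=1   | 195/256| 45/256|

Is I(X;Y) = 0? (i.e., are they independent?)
Marginal P(X) (row sums):
  P(X=0) = 13/256 + 3/256 = 1/16
  P(X=1) = 195/256 + 45/256 = 15/16
Marginal P(Y) (column sums):
  P(Y=0) = 13/256 + 195/256 = 13/16
  P(Y=1) = 3/256 + 45/256 = 3/16

X and Y are independent iff P(X=i,Y=j) = P(X=i)·P(Y=j) for every cell.
  P(X=0)·P(Y=0) = 1/16 × 13/16 = 13/256 = P(X=0,Y=0) ✓
  P(X=0)·P(Y=1) = 1/16 × 3/16 = 3/256 = P(X=0,Y=1) ✓
  P(X=1)·P(Y=0) = 15/16 × 13/16 = 195/256 = P(X=1,Y=0) ✓
  P(X=1)·P(Y=1) = 15/16 × 3/16 = 45/256 = P(X=1,Y=1) ✓

Yes, X and Y are independent: every cell factors, so I(X;Y) = 0 bits.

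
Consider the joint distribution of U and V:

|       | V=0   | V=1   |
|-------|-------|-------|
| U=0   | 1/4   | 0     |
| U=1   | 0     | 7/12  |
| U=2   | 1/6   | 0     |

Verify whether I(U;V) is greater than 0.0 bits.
Marginal P(U) (row sums):
  P(U=0) = 1/4 + 0 = 1/4
  P(U=1) = 0 + 7/12 = 7/12
  P(U=2) = 1/6 + 0 = 1/6
Marginal P(V) (column sums):
  P(V=0) = 1/4 + 0 + 1/6 = 5/12
  P(V=1) = 0 + 7/12 + 0 = 7/12

H(U) = -[(1/4)·log₂(1/4) + (7/12)·log₂(7/12) + (1/6)·log₂(1/6)]
  = 0.5000 + 0.4536 + 0.4308
  = 1.3844 bits
H(V) = -[(5/12)·log₂(5/12) + (7/12)·log₂(7/12)]
  = 0.5263 + 0.4536
  = 0.9799 bits
H(U,V) = -[(1/4)·log₂(1/4) + (7/12)·log₂(7/12) + (1/6)·log₂(1/6)]
  = 0.5000 + 0.4536 + 0.4308
  = 1.3844 bits

I(U;V) = H(U) + H(V) - H(U,V)
  = 1.3844 + 0.9799 - 1.3844
  = 0.9799 bits

Yes. I(U;V) = 0.9799 bits, which is > 0.0 bits.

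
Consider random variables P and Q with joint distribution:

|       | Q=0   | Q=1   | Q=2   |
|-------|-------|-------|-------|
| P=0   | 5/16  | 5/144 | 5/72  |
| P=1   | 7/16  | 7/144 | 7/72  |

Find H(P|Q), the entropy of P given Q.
Marginal P(Q) (column sums):
  P(Q=0) = 5/16 + 7/16 = 3/4
  P(Q=1) = 5/144 + 7/144 = 1/12
  P(Q=2) = 5/72 + 7/72 = 1/6

H(P|Q) = -Σ P(P,Q)·log₂ P(P|Q), where P(P|Q) = P(P,Q) / P(Q)
  (P=0,Q=0): P(P|Q) = (5/16)/(3/4) = 5/12;  -(5/16)·log₂(5/12) = 0.3947
  (P=0,Q=1): P(P|Q) = (5/144)/(1/12) = 5/12;  -(5/144)·log₂(5/12) = 0.0439
  (P=0,Q=2): P(P|Q) = (5/72)/(1/6) = 5/12;  -(5/72)·log₂(5/12) = 0.0877
  (P=1,Q=0): P(P|Q) = (7/16)/(3/4) = 7/12;  -(7/16)·log₂(7/12) = 0.3402
  (P=1,Q=1): P(P|Q) = (7/144)/(1/12) = 7/12;  -(7/144)·log₂(7/12) = 0.0378
  (P=1,Q=2): P(P|Q) = (7/72)/(1/6) = 7/12;  -(7/72)·log₂(7/12) = 0.0756
H(P|Q) = 0.3947 + 0.0439 + 0.0877 + 0.3402 + 0.0378 + 0.0756
  = 0.9799 bits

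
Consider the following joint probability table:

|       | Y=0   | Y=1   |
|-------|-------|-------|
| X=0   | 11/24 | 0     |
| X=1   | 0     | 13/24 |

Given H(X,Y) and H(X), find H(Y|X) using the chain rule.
From the chain rule: H(X,Y) = H(X) + H(Y|X)
Therefore: H(Y|X) = H(X,Y) - H(X)

H(X,Y) = -[(11/24)·log₂(11/24) + (13/24)·log₂(13/24)]
  = 0.5159 + 0.4791
  = 0.9950 bits
Marginal P(X) (row sums):
  P(X=0) = 11/24 + 0 = 11/24
  P(X=1) = 0 + 13/24 = 13/24
H(X) = -[(11/24)·log₂(11/24) + (13/24)·log₂(13/24)]
  = 0.5159 + 0.4791
  = 0.9950 bits

H(Y|X) = 0.9950 - 0.9950 = 0.0000 bits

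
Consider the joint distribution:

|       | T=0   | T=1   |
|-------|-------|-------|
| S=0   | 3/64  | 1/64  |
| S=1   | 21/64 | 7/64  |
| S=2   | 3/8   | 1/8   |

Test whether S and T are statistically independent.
Marginal P(S) (row sums):
  P(S=0) = 3/64 + 1/64 = 1/16
  P(S=1) = 21/64 + 7/64 = 7/16
  P(S=2) = 3/8 + 1/8 = 1/2
Marginal P(T) (column sums):
  P(T=0) = 3/64 + 21/64 + 3/8 = 3/4
  P(T=1) = 1/64 + 7/64 + 1/8 = 1/4

S and T are independent iff P(S=i,T=j) = P(S=i)·P(T=j) for every cell.
  P(S=0)·P(T=0) = 1/16 × 3/4 = 3/64 = P(S=0,T=0) ✓
  P(S=0)·P(T=1) = 1/16 × 1/4 = 1/64 = P(S=0,T=1) ✓
  P(S=1)·P(T=0) = 7/16 × 3/4 = 21/64 = P(S=1,T=0) ✓
  P(S=1)·P(T=1) = 7/16 × 1/4 = 7/64 = P(S=1,T=1) ✓
  P(S=2)·P(T=0) = 1/2 × 3/4 = 3/8 = P(S=2,T=0) ✓
  P(S=2)·P(T=1) = 1/2 × 1/4 = 1/8 = P(S=2,T=1) ✓

Yes, S and T are independent: every cell factors, so I(S;T) = 0 bits.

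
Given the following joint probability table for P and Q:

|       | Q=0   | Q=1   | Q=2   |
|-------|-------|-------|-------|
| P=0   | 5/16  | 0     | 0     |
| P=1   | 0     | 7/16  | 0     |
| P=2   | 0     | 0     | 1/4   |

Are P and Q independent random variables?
Marginal P(P) (row sums):
  P(P=0) = 5/16 + 0 + 0 = 5/16
  P(P=1) = 0 + 7/16 + 0 = 7/16
  P(P=2) = 0 + 0 + 1/4 = 1/4
Marginal P(Q) (column sums):
  P(Q=0) = 5/16 + 0 + 0 = 5/16
  P(Q=1) = 0 + 7/16 + 0 = 7/16
  P(Q=2) = 0 + 0 + 1/4 = 1/4

P and Q are independent iff P(P=i,Q=j) = P(P=i)·P(Q=j) for every cell.
  P(P=0)·P(Q=0) = 5/16 × 5/16 = 25/256, but P(P=0,Q=0) = 5/16 ✗

No, P and Q are not independent. Quantitatively, I(P;Q) > 0:

H(P) = -[(5/16)·log₂(5/16) + (7/16)·log₂(7/16) + (1/4)·log₂(1/4)]
  = 0.5244 + 0.5218 + 0.5000
  = 1.5462 bits
H(Q) = -[(5/16)·log₂(5/16) + (7/16)·log₂(7/16) + (1/4)·log₂(1/4)]
  = 0.5244 + 0.5218 + 0.5000
  = 1.5462 bits
H(P,Q) = -[(5/16)·log₂(5/16) + (7/16)·log₂(7/16) + (1/4)·log₂(1/4)]
  = 0.5244 + 0.5218 + 0.5000
  = 1.5462 bits
I(P;Q) = H(P) + H(Q) - H(P,Q) = 1.5462 + 1.5462 - 1.5462 = 1.5462 bits > 0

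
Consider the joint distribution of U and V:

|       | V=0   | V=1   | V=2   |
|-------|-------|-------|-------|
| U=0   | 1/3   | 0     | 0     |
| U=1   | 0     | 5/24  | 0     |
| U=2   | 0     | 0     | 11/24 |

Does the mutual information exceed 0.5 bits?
Marginal P(U) (row sums):
  P(U=0) = 1/3 + 0 + 0 = 1/3
  P(U=1) = 0 + 5/24 + 0 = 5/24
  P(U=2) = 0 + 0 + 11/24 = 11/24
Marginal P(V) (column sums):
  P(V=0) = 1/3 + 0 + 0 = 1/3
  P(V=1) = 0 + 5/24 + 0 = 5/24
  P(V=2) = 0 + 0 + 11/24 = 11/24

H(U) = -[(1/3)·log₂(1/3) + (5/24)·log₂(5/24) + (11/24)·log₂(11/24)]
  = 0.5283 + 0.4715 + 0.5159
  = 1.5157 bits
H(V) = -[(1/3)·log₂(1/3) + (5/24)·log₂(5/24) + (11/24)·log₂(11/24)]
  = 0.5283 + 0.4715 + 0.5159
  = 1.5157 bits
H(U,V) = -[(1/3)·log₂(1/3) + (5/24)·log₂(5/24) + (11/24)·log₂(11/24)]
  = 0.5283 + 0.4715 + 0.5159
  = 1.5157 bits

I(U;V) = H(U) + H(V) - H(U,V)
  = 1.5157 + 1.5157 - 1.5157
  = 1.5157 bits

Yes. I(U;V) = 1.5157 bits, which is > 0.5 bits.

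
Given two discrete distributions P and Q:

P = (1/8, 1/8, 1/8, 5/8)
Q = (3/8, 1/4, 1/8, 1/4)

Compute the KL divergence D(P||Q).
D(P||Q) = Σ P(i) log₂(P(i)/Q(i))
  i=0: (1/8) × log₂((1/8)/(3/8)) = (1/8) × log₂(1/3) = -0.1981
  i=1: (1/8) × log₂((1/8)/(1/4)) = (1/8) × log₂(1/2) = -0.1250
  i=2: (1/8) × log₂((1/8)/(1/8)) = (1/8) × log₂(1) = 0.0000
  i=3: (5/8) × log₂((5/8)/(1/4)) = (5/8) × log₂(5/2) = 0.8262
D(P||Q) = -0.1981 - 0.1250 + 0.0000 + 0.8262
  = 0.5031 bits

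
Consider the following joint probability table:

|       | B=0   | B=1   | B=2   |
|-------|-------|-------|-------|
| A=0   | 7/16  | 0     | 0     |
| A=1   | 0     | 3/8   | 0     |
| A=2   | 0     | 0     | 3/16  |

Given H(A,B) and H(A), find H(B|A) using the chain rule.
From the chain rule: H(A,B) = H(A) + H(B|A)
Therefore: H(B|A) = H(A,B) - H(A)

H(A,B) = -[(7/16)·log₂(7/16) + (3/8)·log₂(3/8) + (3/16)·log₂(3/16)]
  = 0.5218 + 0.5306 + 0.4528
  = 1.5052 bits
Marginal P(A) (row sums):
  P(A=0) = 7/16 + 0 + 0 = 7/16
  P(A=1) = 0 + 3/8 + 0 = 3/8
  P(A=2) = 0 + 0 + 3/16 = 3/16
H(A) = -[(7/16)·log₂(7/16) + (3/8)·log₂(3/8) + (3/16)·log₂(3/16)]
  = 0.5218 + 0.5306 + 0.4528
  = 1.5052 bits

H(B|A) = 1.5052 - 1.5052 = 0.0000 bits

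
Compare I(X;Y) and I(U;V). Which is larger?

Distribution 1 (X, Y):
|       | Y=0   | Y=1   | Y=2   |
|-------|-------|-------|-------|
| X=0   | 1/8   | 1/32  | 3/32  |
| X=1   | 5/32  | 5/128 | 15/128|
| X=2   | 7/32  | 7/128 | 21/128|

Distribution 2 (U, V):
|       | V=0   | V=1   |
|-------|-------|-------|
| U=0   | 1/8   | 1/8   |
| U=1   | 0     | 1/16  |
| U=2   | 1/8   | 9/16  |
Distribution 1 (X, Y):
Marginal P(X) (row sums):
  P(X=0) = 1/8 + 1/32 + 3/32 = 1/4
  P(X=1) = 5/32 + 5/128 + 15/128 = 5/16
  P(X=2) = 7/32 + 7/128 + 21/128 = 7/16
Marginal P(Y) (column sums):
  P(Y=0) = 1/8 + 5/32 + 7/32 = 1/2
  P(Y=1) = 1/32 + 5/128 + 7/128 = 1/8
  P(Y=2) = 3/32 + 15/128 + 21/128 = 3/8

H(X) = -[(1/4)·log₂(1/4) + (5/16)·log₂(5/16) + (7/16)·log₂(7/16)]
  = 0.5000 + 0.5244 + 0.5218
  = 1.5462 bits
H(Y) = -[(1/2)·log₂(1/2) + (1/8)·log₂(1/8) + (3/8)·log₂(3/8)]
  = 0.5000 + 0.3750 + 0.5306
  = 1.4056 bits
H(X,Y) = -[(1/8)·log₂(1/8) + (1/32)·log₂(1/32) + (3/32)·log₂(3/32) + (5/32)·log₂(5/32) + (5/128)·log₂(5/128) + (15/128)·log₂(15/128) + (7/32)·log₂(7/32) + (7/128)·log₂(7/128) + (21/128)·log₂(21/128)]
  = 0.3750 + 0.1563 + 0.3202 + 0.4184 + 0.1827 + 0.3625 + 0.4796 + 0.2293 + 0.4278
  = 2.9518 bits

I(X;Y) = H(X) + H(Y) - H(X,Y)
  = 1.5462 + 1.4056 - 2.9518
  = 0.0000 bits

Distribution 2 (U, V):
Marginal P(U) (row sums):
  P(U=0) = 1/8 + 1/8 = 1/4
  P(U=1) = 0 + 1/16 = 1/16
  P(U=2) = 1/8 + 9/16 = 11/16
Marginal P(V) (column sums):
  P(V=0) = 1/8 + 0 + 1/8 = 1/4
  P(V=1) = 1/8 + 1/16 + 9/16 = 3/4

H(U) = -[(1/4)·log₂(1/4) + (1/16)·log₂(1/16) + (11/16)·log₂(11/16)]
  = 0.5000 + 0.2500 + 0.3716
  = 1.1216 bits
H(V) = -[(1/4)·log₂(1/4) + (3/4)·log₂(3/4)]
  = 0.5000 + 0.3113
  = 0.8113 bits
H(U,V) = -[(1/8)·log₂(1/8) + (1/8)·log₂(1/8) + (1/16)·log₂(1/16) + (1/8)·log₂(1/8) + (9/16)·log₂(9/16)]
  = 0.3750 + 0.3750 + 0.2500 + 0.3750 + 0.4669
  = 1.8419 bits

I(U;V) = H(U) + H(V) - H(U,V)
  = 1.1216 + 0.8113 - 1.8419
  = 0.0910 bits

I(U;V) = 0.0910 bits > I(X;Y) = 0.0000 bits, so (U, V) has the higher mutual information (stronger dependence).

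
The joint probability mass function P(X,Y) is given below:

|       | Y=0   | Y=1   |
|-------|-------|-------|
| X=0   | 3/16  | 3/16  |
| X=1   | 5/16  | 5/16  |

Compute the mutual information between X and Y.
Marginal P(X) (row sums):
  P(X=0) = 3/16 + 3/16 = 3/8
  P(X=1) = 5/16 + 5/16 = 5/8
Marginal P(Y) (column sums):
  P(Y=0) = 3/16 + 5/16 = 1/2
  P(Y=1) = 3/16 + 5/16 = 1/2

H(X) = -[(3/8)·log₂(3/8) + (5/8)·log₂(5/8)]
  = 0.5306 + 0.4238
  = 0.9544 bits
H(Y) = -[(1/2)·log₂(1/2) + (1/2)·log₂(1/2)]
  = 0.5000 + 0.5000
  = 1.0000 bits
H(X,Y) = -[(3/16)·log₂(3/16) + (3/16)·log₂(3/16) + (5/16)·log₂(5/16) + (5/16)·log₂(5/16)]
  = 0.4528 + 0.4528 + 0.5244 + 0.5244
  = 1.9544 bits

I(X;Y) = H(X) + H(Y) - H(X,Y)
  = 0.9544 + 1.0000 - 1.9544
  = 0.0000 bits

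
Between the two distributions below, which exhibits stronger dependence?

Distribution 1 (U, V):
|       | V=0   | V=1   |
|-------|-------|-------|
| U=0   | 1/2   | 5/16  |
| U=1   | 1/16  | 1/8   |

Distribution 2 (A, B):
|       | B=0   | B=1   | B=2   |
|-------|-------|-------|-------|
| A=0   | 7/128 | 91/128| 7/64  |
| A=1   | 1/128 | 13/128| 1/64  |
Distribution 1 (U, V):
Marginal P(U) (row sums):
  P(U=0) = 1/2 + 5/16 = 13/16
  P(U=1) = 1/16 + 1/8 = 3/16
Marginal P(V) (column sums):
  P(V=0) = 1/2 + 1/16 = 9/16
  P(V=1) = 5/16 + 1/8 = 7/16

H(U) = -[(13/16)·log₂(13/16) + (3/16)·log₂(3/16)]
  = 0.2434 + 0.4528
  = 0.6962 bits
H(V) = -[(9/16)·log₂(9/16) + (7/16)·log₂(7/16)]
  = 0.4669 + 0.5218
  = 0.9887 bits
H(U,V) = -[(1/2)·log₂(1/2) + (5/16)·log₂(5/16) + (1/16)·log₂(1/16) + (1/8)·log₂(1/8)]
  = 0.5000 + 0.5244 + 0.2500 + 0.3750
  = 1.6494 bits

I(U;V) = H(U) + H(V) - H(U,V)
  = 0.6962 + 0.9887 - 1.6494
  = 0.0355 bits

Distribution 2 (A, B):
Marginal P(A) (row sums):
  P(A=0) = 7/128 + 91/128 + 7/64 = 7/8
  P(A=1) = 1/128 + 13/128 + 1/64 = 1/8
Marginal P(B) (column sums):
  P(B=0) = 7/128 + 1/128 = 1/16
  P(B=1) = 91/128 + 13/128 = 13/16
  P(B=2) = 7/64 + 1/64 = 1/8

H(A) = -[(7/8)·log₂(7/8) + (1/8)·log₂(1/8)]
  = 0.1686 + 0.3750
  = 0.5436 bits
H(B) = -[(1/16)·log₂(1/16) + (13/16)·log₂(13/16) + (1/8)·log₂(1/8)]
  = 0.2500 + 0.2434 + 0.3750
  = 0.8684 bits
H(A,B) = -[(7/128)·log₂(7/128) + (91/128)·log₂(91/128) + (7/64)·log₂(7/64) + (1/128)·log₂(1/128) + (13/128)·log₂(13/128) + (1/64)·log₂(1/64)]
  = 0.2293 + 0.3499 + 0.3492 + 0.0547 + 0.3351 + 0.0938
  = 1.4120 bits

I(A;B) = H(A) + H(B) - H(A,B)
  = 0.5436 + 0.8684 - 1.4120
  = 0.0000 bits

I(U;V) = 0.0355 bits > I(A;B) = 0.0000 bits, so (U, V) has the higher mutual information (stronger dependence).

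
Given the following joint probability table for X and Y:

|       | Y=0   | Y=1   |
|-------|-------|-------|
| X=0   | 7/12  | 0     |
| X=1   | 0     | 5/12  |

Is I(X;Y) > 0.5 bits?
Marginal P(X) (row sums):
  P(X=0) = 7/12 + 0 = 7/12
  P(X=1) = 0 + 5/12 = 5/12
Marginal P(Y) (column sums):
  P(Y=0) = 7/12 + 0 = 7/12
  P(Y=1) = 0 + 5/12 = 5/12

H(X) = -[(7/12)·log₂(7/12) + (5/12)·log₂(5/12)]
  = 0.4536 + 0.5263
  = 0.9799 bits
H(Y) = -[(7/12)·log₂(7/12) + (5/12)·log₂(5/12)]
  = 0.4536 + 0.5263
  = 0.9799 bits
H(X,Y) = -[(7/12)·log₂(7/12) + (5/12)·log₂(5/12)]
  = 0.4536 + 0.5263
  = 0.9799 bits

I(X;Y) = H(X) + H(Y) - H(X,Y)
  = 0.9799 + 0.9799 - 0.9799
  = 0.9799 bits

Yes. I(X;Y) = 0.9799 bits, which is > 0.5 bits.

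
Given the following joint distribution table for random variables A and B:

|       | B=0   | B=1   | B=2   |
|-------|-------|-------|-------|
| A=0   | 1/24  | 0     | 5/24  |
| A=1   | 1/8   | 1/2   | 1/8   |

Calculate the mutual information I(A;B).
Marginal P(A) (row sums):
  P(A=0) = 1/24 + 0 + 5/24 = 1/4
  P(A=1) = 1/8 + 1/2 + 1/8 = 3/4
Marginal P(B) (column sums):
  P(B=0) = 1/24 + 1/8 = 1/6
  P(B=1) = 0 + 1/2 = 1/2
  P(B=2) = 5/24 + 1/8 = 1/3

H(A) = -[(1/4)·log₂(1/4) + (3/4)·log₂(3/4)]
  = 0.5000 + 0.3113
  = 0.8113 bits
H(B) = -[(1/6)·log₂(1/6) + (1/2)·log₂(1/2) + (1/3)·log₂(1/3)]
  = 0.4308 + 0.5000 + 0.5283
  = 1.4591 bits
H(A,B) = -[(1/24)·log₂(1/24) + (5/24)·log₂(5/24) + (1/8)·log₂(1/8) + (1/2)·log₂(1/2) + (1/8)·log₂(1/8)]
  = 0.1910 + 0.4715 + 0.3750 + 0.5000 + 0.3750
  = 1.9125 bits

I(A;B) = H(A) + H(B) - H(A,B)
  = 0.8113 + 1.4591 - 1.9125
  = 0.3579 bits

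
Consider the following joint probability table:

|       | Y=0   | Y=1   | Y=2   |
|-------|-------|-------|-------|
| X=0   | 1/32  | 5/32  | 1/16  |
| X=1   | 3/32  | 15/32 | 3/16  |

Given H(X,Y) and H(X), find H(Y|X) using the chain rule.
From the chain rule: H(X,Y) = H(X) + H(Y|X)
Therefore: H(Y|X) = H(X,Y) - H(X)

H(X,Y) = -[(1/32)·log₂(1/32) + (5/32)·log₂(5/32) + (1/16)·log₂(1/16) + (3/32)·log₂(3/32) + (15/32)·log₂(15/32) + (3/16)·log₂(3/16)]
  = 0.1563 + 0.4184 + 0.2500 + 0.3202 + 0.5124 + 0.4528
  = 2.1101 bits
Marginal P(X) (row sums):
  P(X=0) = 1/32 + 5/32 + 1/16 = 1/4
  P(X=1) = 3/32 + 15/32 + 3/16 = 3/4
H(X) = -[(1/4)·log₂(1/4) + (3/4)·log₂(3/4)]
  = 0.5000 + 0.3113
  = 0.8113 bits

H(Y|X) = 2.1101 - 0.8113 = 1.2988 bits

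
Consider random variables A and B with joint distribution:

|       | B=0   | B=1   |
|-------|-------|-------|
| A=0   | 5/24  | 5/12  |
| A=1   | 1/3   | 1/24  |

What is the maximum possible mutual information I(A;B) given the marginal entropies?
The upper bound on mutual information is I(A;B) ≤ min(H(A), H(B)).

Marginal P(A) (row sums):
  P(A=0) = 5/24 + 5/12 = 5/8
  P(A=1) = 1/3 + 1/24 = 3/8
Marginal P(B) (column sums):
  P(B=0) = 5/24 + 1/3 = 13/24
  P(B=1) = 5/12 + 1/24 = 11/24

H(A) = -[(5/8)·log₂(5/8) + (3/8)·log₂(3/8)]
  = 0.4238 + 0.5306
  = 0.9544 bits
H(B) = -[(13/24)·log₂(13/24) + (11/24)·log₂(11/24)]
  = 0.4791 + 0.5159
  = 0.9950 bits

Maximum possible I(A;B) = min(0.9544, 0.9950) = 0.9544 bits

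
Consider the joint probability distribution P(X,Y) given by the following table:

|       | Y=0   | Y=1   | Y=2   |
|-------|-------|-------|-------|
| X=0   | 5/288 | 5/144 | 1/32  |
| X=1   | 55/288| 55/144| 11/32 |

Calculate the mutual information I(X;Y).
Marginal P(X) (row sums):
  P(X=0) = 5/288 + 5/144 + 1/32 = 1/12
  P(X=1) = 55/288 + 55/144 + 11/32 = 11/12
Marginal P(Y) (column sums):
  P(Y=0) = 5/288 + 55/288 = 5/24
  P(Y=1) = 5/144 + 55/144 = 5/12
  P(Y=2) = 1/32 + 11/32 = 3/8

H(X) = -[(1/12)·log₂(1/12) + (11/12)·log₂(11/12)]
  = 0.2987 + 0.1151
  = 0.4138 bits
H(Y) = -[(5/24)·log₂(5/24) + (5/12)·log₂(5/12) + (3/8)·log₂(3/8)]
  = 0.4715 + 0.5263 + 0.5306
  = 1.5284 bits
H(X,Y) = -[(5/288)·log₂(5/288) + (5/144)·log₂(5/144) + (1/32)·log₂(1/32) + (55/288)·log₂(55/288) + (55/144)·log₂(55/144) + (11/32)·log₂(11/32)]
  = 0.1015 + 0.1683 + 0.1563 + 0.4561 + 0.5304 + 0.5296
  = 1.9422 bits

I(X;Y) = H(X) + H(Y) - H(X,Y)
  = 0.4138 + 1.5284 - 1.9422
  = 0.0000 bits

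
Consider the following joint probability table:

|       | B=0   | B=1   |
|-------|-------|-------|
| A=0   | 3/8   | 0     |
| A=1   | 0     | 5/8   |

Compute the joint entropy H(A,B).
H(A,B) = -Σ P(A,B) log₂ P(A,B), summed over the non-zero cells:
H(A,B) = -[(3/8)·log₂(3/8) + (5/8)·log₂(5/8)]
  = 0.5306 + 0.4238
  = 0.9544 bits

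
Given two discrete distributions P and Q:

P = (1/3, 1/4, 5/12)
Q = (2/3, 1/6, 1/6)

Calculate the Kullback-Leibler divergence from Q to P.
D(P||Q) = Σ P(i) log₂(P(i)/Q(i))
  i=0: (1/3) × log₂((1/3)/(2/3)) = (1/3) × log₂(1/2) = -0.3333
  i=1: (1/4) × log₂((1/4)/(1/6)) = (1/4) × log₂(3/2) = 0.1462
  i=2: (5/12) × log₂((5/12)/(1/6)) = (5/12) × log₂(5/2) = 0.5508
D(P||Q) = -0.3333 + 0.1462 + 0.5508
  = 0.3637 bits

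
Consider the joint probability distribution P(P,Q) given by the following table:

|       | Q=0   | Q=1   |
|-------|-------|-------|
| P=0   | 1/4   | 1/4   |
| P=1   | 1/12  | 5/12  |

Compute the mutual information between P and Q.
Marginal P(P) (row sums):
  P(P=0) = 1/4 + 1/4 = 1/2
  P(P=1) = 1/12 + 5/12 = 1/2
Marginal P(Q) (column sums):
  P(Q=0) = 1/4 + 1/12 = 1/3
  P(Q=1) = 1/4 + 5/12 = 2/3

H(P) = -[(1/2)·log₂(1/2) + (1/2)·log₂(1/2)]
  = 0.5000 + 0.5000
  = 1.0000 bits
H(Q) = -[(1/3)·log₂(1/3) + (2/3)·log₂(2/3)]
  = 0.5283 + 0.3900
  = 0.9183 bits
H(P,Q) = -[(1/4)·log₂(1/4) + (1/4)·log₂(1/4) + (1/12)·log₂(1/12) + (5/12)·log₂(5/12)]
  = 0.5000 + 0.5000 + 0.2987 + 0.5263
  = 1.8250 bits

I(P;Q) = H(P) + H(Q) - H(P,Q)
  = 1.0000 + 0.9183 - 1.8250
  = 0.0933 bits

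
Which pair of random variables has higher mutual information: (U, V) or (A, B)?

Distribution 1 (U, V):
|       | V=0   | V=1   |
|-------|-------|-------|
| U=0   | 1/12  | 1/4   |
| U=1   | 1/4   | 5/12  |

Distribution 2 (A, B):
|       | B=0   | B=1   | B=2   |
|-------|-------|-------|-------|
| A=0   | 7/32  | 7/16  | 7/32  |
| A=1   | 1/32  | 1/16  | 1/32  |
Distribution 1 (U, V):
Marginal P(U) (row sums):
  P(U=0) = 1/12 + 1/4 = 1/3
  P(U=1) = 1/4 + 5/12 = 2/3
Marginal P(V) (column sums):
  P(V=0) = 1/12 + 1/4 = 1/3
  P(V=1) = 1/4 + 5/12 = 2/3

H(U) = -[(1/3)·log₂(1/3) + (2/3)·log₂(2/3)]
  = 0.5283 + 0.3900
  = 0.9183 bits
H(V) = -[(1/3)·log₂(1/3) + (2/3)·log₂(2/3)]
  = 0.5283 + 0.3900
  = 0.9183 bits
H(U,V) = -[(1/12)·log₂(1/12) + (1/4)·log₂(1/4) + (1/4)·log₂(1/4) + (5/12)·log₂(5/12)]
  = 0.2987 + 0.5000 + 0.5000 + 0.5263
  = 1.8250 bits

I(U;V) = H(U) + H(V) - H(U,V)
  = 0.9183 + 0.9183 - 1.8250
  = 0.0116 bits

Distribution 2 (A, B):
Marginal P(A) (row sums):
  P(A=0) = 7/32 + 7/16 + 7/32 = 7/8
  P(A=1) = 1/32 + 1/16 + 1/32 = 1/8
Marginal P(B) (column sums):
  P(B=0) = 7/32 + 1/32 = 1/4
  P(B=1) = 7/16 + 1/16 = 1/2
  P(B=2) = 7/32 + 1/32 = 1/4

H(A) = -[(7/8)·log₂(7/8) + (1/8)·log₂(1/8)]
  = 0.1686 + 0.3750
  = 0.5436 bits
H(B) = -[(1/4)·log₂(1/4) + (1/2)·log₂(1/2) + (1/4)·log₂(1/4)]
  = 0.5000 + 0.5000 + 0.5000
  = 1.5000 bits
H(A,B) = -[(7/32)·log₂(7/32) + (7/16)·log₂(7/16) + (7/32)·log₂(7/32) + (1/32)·log₂(1/32) + (1/16)·log₂(1/16) + (1/32)·log₂(1/32)]
  = 0.4796 + 0.5218 + 0.4796 + 0.1563 + 0.2500 + 0.1563
  = 2.0436 bits

I(A;B) = H(A) + H(B) - H(A,B)
  = 0.5436 + 1.5000 - 2.0436
  = 0.0000 bits

I(U;V) = 0.0116 bits > I(A;B) = 0.0000 bits, so (U, V) has the higher mutual information (stronger dependence).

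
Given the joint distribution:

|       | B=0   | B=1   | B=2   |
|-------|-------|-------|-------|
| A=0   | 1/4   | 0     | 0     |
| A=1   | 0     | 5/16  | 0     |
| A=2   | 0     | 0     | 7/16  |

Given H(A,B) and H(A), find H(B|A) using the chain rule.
From the chain rule: H(A,B) = H(A) + H(B|A)
Therefore: H(B|A) = H(A,B) - H(A)

H(A,B) = -[(1/4)·log₂(1/4) + (5/16)·log₂(5/16) + (7/16)·log₂(7/16)]
  = 0.5000 + 0.5244 + 0.5218
  = 1.5462 bits
Marginal P(A) (row sums):
  P(A=0) = 1/4 + 0 + 0 = 1/4
  P(A=1) = 0 + 5/16 + 0 = 5/16
  P(A=2) = 0 + 0 + 7/16 = 7/16
H(A) = -[(1/4)·log₂(1/4) + (5/16)·log₂(5/16) + (7/16)·log₂(7/16)]
  = 0.5000 + 0.5244 + 0.5218
  = 1.5462 bits

H(B|A) = 1.5462 - 1.5462 = 0.0000 bits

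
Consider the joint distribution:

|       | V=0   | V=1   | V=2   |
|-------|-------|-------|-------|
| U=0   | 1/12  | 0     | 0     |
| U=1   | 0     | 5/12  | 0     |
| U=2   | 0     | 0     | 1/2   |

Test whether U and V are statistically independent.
Marginal P(U) (row sums):
  P(U=0) = 1/12 + 0 + 0 = 1/12
  P(U=1) = 0 + 5/12 + 0 = 5/12
  P(U=2) = 0 + 0 + 1/2 = 1/2
Marginal P(V) (column sums):
  P(V=0) = 1/12 + 0 + 0 = 1/12
  P(V=1) = 0 + 5/12 + 0 = 5/12
  P(V=2) = 0 + 0 + 1/2 = 1/2

U and V are independent iff P(U=i,V=j) = P(U=i)·P(V=j) for every cell.
  P(U=0)·P(V=0) = 1/12 × 1/12 = 1/144, but P(U=0,V=0) = 1/12 ✗

No, U and V are not independent. Quantitatively, I(U;V) > 0:

H(U) = -[(1/12)·log₂(1/12) + (5/12)·log₂(5/12) + (1/2)·log₂(1/2)]
  = 0.2987 + 0.5263 + 0.5000
  = 1.3250 bits
H(V) = -[(1/12)·log₂(1/12) + (5/12)·log₂(5/12) + (1/2)·log₂(1/2)]
  = 0.2987 + 0.5263 + 0.5000
  = 1.3250 bits
H(U,V) = -[(1/12)·log₂(1/12) + (5/12)·log₂(5/12) + (1/2)·log₂(1/2)]
  = 0.2987 + 0.5263 + 0.5000
  = 1.3250 bits
I(U;V) = H(U) + H(V) - H(U,V) = 1.3250 + 1.3250 - 1.3250 = 1.3250 bits > 0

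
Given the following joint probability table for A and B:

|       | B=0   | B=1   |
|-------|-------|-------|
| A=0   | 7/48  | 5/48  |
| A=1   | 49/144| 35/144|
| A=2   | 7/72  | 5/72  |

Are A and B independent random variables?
Marginal P(A) (row sums):
  P(A=0) = 7/48 + 5/48 = 1/4
  P(A=1) = 49/144 + 35/144 = 7/12
  P(A=2) = 7/72 + 5/72 = 1/6
Marginal P(B) (column sums):
  P(B=0) = 7/48 + 49/144 + 7/72 = 7/12
  P(B=1) = 5/48 + 35/144 + 5/72 = 5/12

A and B are independent iff P(A=i,B=j) = P(A=i)·P(B=j) for every cell.
  P(A=0)·P(B=0) = 1/4 × 7/12 = 7/48 = P(A=0,B=0) ✓
  P(A=0)·P(B=1) = 1/4 × 5/12 = 5/48 = P(A=0,B=1) ✓
  P(A=1)·P(B=0) = 7/12 × 7/12 = 49/144 = P(A=1,B=0) ✓
  P(A=1)·P(B=1) = 7/12 × 5/12 = 35/144 = P(A=1,B=1) ✓
  P(A=2)·P(B=0) = 1/6 × 7/12 = 7/72 = P(A=2,B=0) ✓
  P(A=2)·P(B=1) = 1/6 × 5/12 = 5/72 = P(A=2,B=1) ✓

Yes, A and B are independent: every cell factors, so I(A;B) = 0 bits.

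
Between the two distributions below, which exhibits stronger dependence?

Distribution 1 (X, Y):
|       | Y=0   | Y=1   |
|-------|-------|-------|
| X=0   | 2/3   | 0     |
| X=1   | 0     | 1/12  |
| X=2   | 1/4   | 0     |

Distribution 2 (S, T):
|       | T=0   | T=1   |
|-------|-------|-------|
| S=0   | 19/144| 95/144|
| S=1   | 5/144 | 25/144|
Distribution 1 (X, Y):
Marginal P(X) (row sums):
  P(X=0) = 2/3 + 0 = 2/3
  P(X=1) = 0 + 1/12 = 1/12
  P(X=2) = 1/4 + 0 = 1/4
Marginal P(Y) (column sums):
  P(Y=0) = 2/3 + 0 + 1/4 = 11/12
  P(Y=1) = 0 + 1/12 + 0 = 1/12

H(X) = -[(2/3)·log₂(2/3) + (1/12)·log₂(1/12) + (1/4)·log₂(1/4)]
  = 0.3900 + 0.2987 + 0.5000
  = 1.1887 bits
H(Y) = -[(11/12)·log₂(11/12) + (1/12)·log₂(1/12)]
  = 0.1151 + 0.2987
  = 0.4138 bits
H(X,Y) = -[(2/3)·log₂(2/3) + (1/12)·log₂(1/12) + (1/4)·log₂(1/4)]
  = 0.3900 + 0.2987 + 0.5000
  = 1.1887 bits

I(X;Y) = H(X) + H(Y) - H(X,Y)
  = 1.1887 + 0.4138 - 1.1887
  = 0.4138 bits

Distribution 2 (S, T):
Marginal P(S) (row sums):
  P(S=0) = 19/144 + 95/144 = 19/24
  P(S=1) = 5/144 + 25/144 = 5/24
Marginal P(T) (column sums):
  P(T=0) = 19/144 + 5/144 = 1/6
  P(T=1) = 95/144 + 25/144 = 5/6

H(S) = -[(19/24)·log₂(19/24) + (5/24)·log₂(5/24)]
  = 0.2668 + 0.4715
  = 0.7383 bits
H(T) = -[(1/6)·log₂(1/6) + (5/6)·log₂(5/6)]
  = 0.4308 + 0.2192
  = 0.6500 bits
H(S,T) = -[(19/144)·log₂(19/144) + (95/144)·log₂(95/144) + (5/144)·log₂(5/144) + (25/144)·log₂(25/144)]
  = 0.3855 + 0.3959 + 0.1683 + 0.4386
  = 1.3883 bits

I(S;T) = H(S) + H(T) - H(S,T)
  = 0.7383 + 0.6500 - 1.3883
  = 0.0000 bits

I(X;Y) = 0.4138 bits > I(S;T) = 0.0000 bits, so (X, Y) has the higher mutual information (stronger dependence).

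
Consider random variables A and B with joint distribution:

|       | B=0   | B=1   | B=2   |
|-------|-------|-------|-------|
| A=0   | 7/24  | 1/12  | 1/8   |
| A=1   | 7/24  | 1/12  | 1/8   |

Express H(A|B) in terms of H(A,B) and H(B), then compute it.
H(A|B) = H(A,B) - H(B)

Marginal P(B) (column sums):
  P(B=0) = 7/24 + 7/24 = 7/12
  P(B=1) = 1/12 + 1/12 = 1/6
  P(B=2) = 1/8 + 1/8 = 1/4

H(A,B) = -[(7/24)·log₂(7/24) + (1/12)·log₂(1/12) + (1/8)·log₂(1/8) + (7/24)·log₂(7/24) + (1/12)·log₂(1/12) + (1/8)·log₂(1/8)]
  = 0.5185 + 0.2987 + 0.3750 + 0.5185 + 0.2987 + 0.3750
  = 2.3844 bits
H(B) = -[(7/12)·log₂(7/12) + (1/6)·log₂(1/6) + (1/4)·log₂(1/4)]
  = 0.4536 + 0.4308 + 0.5000
  = 1.3844 bits

H(A|B) = 2.3844 - 1.3844 = 1.0000 bits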